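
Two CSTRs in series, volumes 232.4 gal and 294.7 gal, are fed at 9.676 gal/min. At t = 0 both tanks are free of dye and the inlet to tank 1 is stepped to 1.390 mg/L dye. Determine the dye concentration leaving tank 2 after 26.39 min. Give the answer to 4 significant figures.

Species balance on tank i: dCᵢ/dt = (Cᵢ₋₁ − Cᵢ)/τᵢ with τᵢ = Vᵢ/Q.
τ₁ = 232.4/9.676 = 24.0182 min; τ₂ = 294.7/9.676 = 30.4568 min.
Solving the cascade with C₁(0)=C₂(0)=0 gives C₂(t) = C_in[1 − (τ₁ e^(−t/τ₁) − τ₂ e^(−t/τ₂))/(τ₁ − τ₂)].
At t = 26.39: e^(−t/τ₁) = 0.333287, e^(−t/τ₂) = 0.420432.
C₂ = 1.390·[1 − (24.0182·0.333287 − 30.4568·0.420432)/(-6.43861)] = 1.390·0.254490 = 0.353741 mg/L.

0.3537 mg/L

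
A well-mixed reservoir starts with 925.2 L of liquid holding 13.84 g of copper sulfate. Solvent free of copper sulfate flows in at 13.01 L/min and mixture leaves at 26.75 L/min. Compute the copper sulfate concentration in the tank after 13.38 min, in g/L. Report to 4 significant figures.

Let m(t) be the amount of copper sulfate. Volume: V(t) = V₀ + (Q_in − Q_out) t = 925.2 − 13.7400 t; V(13.38) = 741.359 L.
No copper sulfate enters, so dm/dt = −Q_out · (m/V).
dm/m = −Q_out dt/(V₀ − 13.7400 t); integrating gives ln(m/m₀) = −(Q_out/(Q_in−Q_out)) ln(V/V₀).
m = m₀ (V₀/V)^(Q_out/(Q_in−Q_out)) = 13.84 × (925.2/741.359)^(-1.94687) = 8.99152 g.
C = m/V = 8.99152/741.359 = 0.0121284 g/L.

0.01213 g/L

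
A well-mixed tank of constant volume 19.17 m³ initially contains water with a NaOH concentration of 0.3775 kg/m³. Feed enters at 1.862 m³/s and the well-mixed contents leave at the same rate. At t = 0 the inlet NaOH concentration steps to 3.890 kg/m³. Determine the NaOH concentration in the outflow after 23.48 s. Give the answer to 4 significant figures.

Unsteady species balance (constant V, well mixed): V dC/dt = Q(C_in − C).
Time constant τ = V/Q = 19.17/1.862 = 10.2954 s.
Solution: C(t) = C_in + (C₀ − C_in) e^(−t/τ).
C(23.48) = 3.890 + (0.3775 − 3.890)·e^(−23.48/10.2954) = 3.890 + (-3.51250)·0.102219 = 3.53095 kg/m³.

3.531 kg/m³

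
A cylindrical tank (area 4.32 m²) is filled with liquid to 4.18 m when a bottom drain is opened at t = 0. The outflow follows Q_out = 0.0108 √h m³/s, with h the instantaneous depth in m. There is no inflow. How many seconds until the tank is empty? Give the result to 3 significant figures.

A dh/dt = −Q_out = −0.0108 √h.
∫ h^(−1/2) dh = −(0.0108/A) ∫ dt, giving 2√h = 2√h₀ − (0.0108/A) t.
Tank is empty when √h = 0: t_empty = 2A√h₀/0.0108.
t_empty = 2·4.32·√4.18/0.0108 = 8.6400·2.0445/0.0108 = 1635.6 s.

1640 s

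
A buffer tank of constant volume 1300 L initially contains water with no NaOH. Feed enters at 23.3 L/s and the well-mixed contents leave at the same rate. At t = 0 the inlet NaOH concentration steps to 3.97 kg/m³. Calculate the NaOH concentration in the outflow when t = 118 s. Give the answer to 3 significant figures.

3.49 kg/m³

Transient balance on the dissolved component: V dC/dt = Q(C_in − C).
So dC/dt = (C_in − C)/τ with τ = V/Q = 1300/23.3 = 55.794 s.
This is linear first-order; C(t) = C_in + (C₀ − C_in) e^(−t/τ).
C(118) = 3.97 + (0 − 3.97)·e^(−118/55.794) = 3.97 + (-3.9700)·0.12064 = 3.4910 kg/m³.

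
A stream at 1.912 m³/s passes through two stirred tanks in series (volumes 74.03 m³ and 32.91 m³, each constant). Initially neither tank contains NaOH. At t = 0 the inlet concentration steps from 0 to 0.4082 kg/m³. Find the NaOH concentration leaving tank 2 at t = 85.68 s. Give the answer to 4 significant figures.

0.3301 kg/m³

Time constants: τᵢ = Vᵢ/Q for each well-mixed tank.
τ₁ = 74.03/1.912 = 38.7186 s; τ₂ = 32.91/1.912 = 17.2123 s.
Solving the cascade with C₁(0)=C₂(0)=0 gives C₂(t) = C_in[1 − (τ₁ e^(−t/τ₁) − τ₂ e^(−t/τ₂))/(τ₁ − τ₂)].
At t = 85.68: e^(−t/τ₁) = 0.109384, e^(−t/τ₂) = 0.00688904.
C₂ = 0.4082·[1 − (38.7186·0.109384 − 17.2123·0.00688904)/(21.5063)] = 0.4082·0.808585 = 0.330064 kg/m³.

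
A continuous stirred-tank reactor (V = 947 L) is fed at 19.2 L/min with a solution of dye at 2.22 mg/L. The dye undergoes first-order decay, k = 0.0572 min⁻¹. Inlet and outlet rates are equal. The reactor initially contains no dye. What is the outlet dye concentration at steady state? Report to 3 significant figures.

Accumulation = in − out − consumed: V dC/dt = Q C_in − Q C − k V C.
At steady state: 0 = Q C_in − (Q + kV) C_ss, so C_ss = Q C_in/(Q + kV).
C_ss = 19.2·2.22/(19.2 + 0.0572·947) = 42.624/73.368 = 0.58096 mg/L.

0.581 mg/L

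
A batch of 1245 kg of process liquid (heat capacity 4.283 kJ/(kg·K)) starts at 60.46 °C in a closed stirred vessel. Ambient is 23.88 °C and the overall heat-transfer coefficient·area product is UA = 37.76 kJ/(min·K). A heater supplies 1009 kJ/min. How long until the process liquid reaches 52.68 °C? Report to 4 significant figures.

219.8 min

M c_p dT/dt = −UA(T − T_amb) + Q̇.
τ = M c_p/UA = 141.216 min; T_ss = T_amb + Q̇/UA = 23.88 + 1009/37.76 = 50.6014 °C.
T(t) = T_ss + (T₀ − T_ss)e^(−t/τ); set T = 52.68:
t = −τ ln[(T − T_ss)/(T₀ − T_ss)] = −141.216 · ln(0.210841) = 219.825 min.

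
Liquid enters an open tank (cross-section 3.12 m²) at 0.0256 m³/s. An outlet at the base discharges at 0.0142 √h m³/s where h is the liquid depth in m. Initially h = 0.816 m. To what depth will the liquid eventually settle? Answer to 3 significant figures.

3.25 m

Accumulation of liquid (constant cross-section A): A dh/dt = Q_in − 0.0142 √h. At steady state dh/dt = 0:
Q_in = 0.0142 √h_ss ⇒ √h_ss = 0.0256/0.0142 = 1.8028.
h_ss = 1.8028² = 3.2501 m. (Since h₀ = 0.816 m < h_ss, the level will rise toward this value.)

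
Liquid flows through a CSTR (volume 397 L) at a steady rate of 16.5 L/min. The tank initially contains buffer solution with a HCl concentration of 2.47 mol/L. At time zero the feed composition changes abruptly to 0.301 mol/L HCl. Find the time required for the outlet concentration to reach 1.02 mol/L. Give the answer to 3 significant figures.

26.6 min

Species balance on the tank: V dC/dt = Q(C_in − C), so τ = V/Q = 24.061 min.
C(t) = C_in + (C₀ − C_in) e^(−t/τ). Set C = 1.02 and solve for t:
e^(−t/τ) = (C − C_in)/(C₀ − C_in) = (1.02 − 0.301)/(2.47 − 0.301) = 0.33149
t = −τ ln(…) = 24.061 × 1.1042 = 26.567 min.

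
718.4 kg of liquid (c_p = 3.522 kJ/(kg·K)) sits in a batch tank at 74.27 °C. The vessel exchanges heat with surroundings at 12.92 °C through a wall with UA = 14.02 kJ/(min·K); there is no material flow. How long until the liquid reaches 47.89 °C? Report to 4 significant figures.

101.4 min

M c_p dT/dt = −UA(T − T_amb).
τ = M c_p/UA = 180.471 min; T_ss = T_amb = 12.9200 °C.
T(t) = T_ss + (T₀ − T_ss)e^(−t/τ); set T = 47.89:
t = −τ ln[(T − T_ss)/(T₀ − T_ss)] = −180.471 · ln(0.570008) = 101.444 min.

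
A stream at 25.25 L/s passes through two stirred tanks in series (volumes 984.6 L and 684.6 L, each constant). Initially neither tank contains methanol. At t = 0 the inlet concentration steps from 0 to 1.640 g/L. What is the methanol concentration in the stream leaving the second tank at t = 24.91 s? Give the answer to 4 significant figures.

Time constants: τᵢ = Vᵢ/Q for each well-mixed tank.
τ₁ = 984.6/25.25 = 38.9941 s; τ₂ = 684.6/25.25 = 27.1129 s.
Solving the cascade with C₁(0)=C₂(0)=0 gives C₂(t) = C_in[1 − (τ₁ e^(−t/τ₁) − τ₂ e^(−t/τ₂))/(τ₁ − τ₂)].
At t = 24.91: e^(−t/τ₁) = 0.527918, e^(−t/τ₂) = 0.399017.
C₂ = 1.640·[1 − (38.9941·0.527918 − 27.1129·0.399017)/(11.8812)] = 1.640·0.177931 = 0.291807 g/L.

0.2918 g/L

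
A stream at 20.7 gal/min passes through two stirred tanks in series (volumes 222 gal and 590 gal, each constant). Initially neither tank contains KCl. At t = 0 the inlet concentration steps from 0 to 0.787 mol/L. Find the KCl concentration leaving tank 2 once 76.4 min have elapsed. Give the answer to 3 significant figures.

0.701 mol/L

Species balance on tank i: dCᵢ/dt = (Cᵢ₋₁ − Cᵢ)/τᵢ with τᵢ = Vᵢ/Q.
τ₁ = 222/20.7 = 10.725 min; τ₂ = 590/20.7 = 28.502 min.
Solving the cascade with C₁(0)=C₂(0)=0 gives C₂(t) = C_in[1 − (τ₁ e^(−t/τ₁) − τ₂ e^(−t/τ₂))/(τ₁ − τ₂)].
At t = 76.4: e^(−t/τ₁) = 0.00080571, e^(−t/τ₂) = 0.068531.
C₂ = 0.787·[1 − (10.725·0.00080571 − 28.502·0.068531)/(-17.778)] = 0.787·0.89061 = 0.70091 mol/L.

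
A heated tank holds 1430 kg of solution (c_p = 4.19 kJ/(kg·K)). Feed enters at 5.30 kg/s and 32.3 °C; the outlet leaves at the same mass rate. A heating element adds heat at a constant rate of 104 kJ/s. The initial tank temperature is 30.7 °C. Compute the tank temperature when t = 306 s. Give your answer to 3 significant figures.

First-law balance (no shaft work): M c_p dT/dt = ṁ c_p (T_in − T) + 104.
τ = M/ṁ = 269.81 s; T_ss = T_in + Q̇/(ṁ c_p) = 32.3 + 104/(5.30·4.19) = 36.983 °C.
Solution: T(t) = T_ss + (T₀ − T_ss) e^(−t/τ).
T(306) = 36.983 + (-6.2832)·e^(−306/269.81) = 36.983 + (-6.2832)·0.32170 = 34.962 °C.

35.0 °C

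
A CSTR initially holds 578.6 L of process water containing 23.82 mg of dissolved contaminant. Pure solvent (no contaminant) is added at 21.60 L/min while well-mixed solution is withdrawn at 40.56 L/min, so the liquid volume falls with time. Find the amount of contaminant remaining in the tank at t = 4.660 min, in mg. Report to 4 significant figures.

Total volume: dV/dt = Q_in − Q_out = -18.9600 L/min, so V(t) = 578.6 − 18.9600 t and V(4.660) = 490.246 L.
Species balance (pure solvent in): dm/dt = −Q_out · m/V(t).
Separate: dm/m = −Q_out dt/V(t) ⇒ ln(m/m₀) = −(Q_out/(Q_in−Q_out)) ln(V/V₀).
m = m₀ (V₀/V)^(Q_out/(Q_in−Q_out)) = 23.82 × (578.6/490.246)^(-2.13924) = 16.7107 mg.

16.71 mg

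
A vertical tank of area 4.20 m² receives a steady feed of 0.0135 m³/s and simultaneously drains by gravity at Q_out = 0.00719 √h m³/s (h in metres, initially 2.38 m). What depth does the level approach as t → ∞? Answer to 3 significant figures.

A dh/dt = Q_in − 0.00719 √h. Steady state requires inflow = outflow:
Q_in = 0.00719 √h_ss ⇒ √h_ss = 0.0135/0.00719 = 1.8776.
h_ss = 1.8776² = 3.5254 m. (Since h₀ = 2.38 m < h_ss, the level will rise toward this value.)

3.53 m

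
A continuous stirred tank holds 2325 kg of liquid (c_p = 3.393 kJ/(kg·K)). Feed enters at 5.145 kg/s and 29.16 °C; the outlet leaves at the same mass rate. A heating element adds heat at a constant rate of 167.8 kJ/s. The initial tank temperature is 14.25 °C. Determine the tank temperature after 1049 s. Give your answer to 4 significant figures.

M c_p dT/dt = ṁ c_p (T_in − T) + Q̇.
τ = M/ṁ = 451.895 s; T_ss = T_in + Q̇/(ṁ c_p) = 29.16 + 167.8/(5.145·3.393) = 38.7722 °C.
T approaches T_ss exponentially: T(t) = T_ss + (T₀ − T_ss) e^(−t/τ).
T(1049) = 38.7722 + (-24.5222)·e^(−1049/451.895) = 38.7722 + (-24.5222)·0.0981424 = 36.3655 °C.

36.37 °C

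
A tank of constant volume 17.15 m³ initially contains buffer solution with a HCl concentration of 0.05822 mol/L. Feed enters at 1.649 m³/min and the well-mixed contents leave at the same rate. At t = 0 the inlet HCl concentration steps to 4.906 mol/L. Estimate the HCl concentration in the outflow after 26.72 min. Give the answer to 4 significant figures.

Mass balance on the solute (V constant): V dC/dt = Q(C_in − C).
Rewrite as dC/dt + C/τ = C_in/τ, τ = V/Q = 10.4002 min.
Integrating: C(t) = C_in + (C₀ − C_in) e^(−t/τ).
C(26.72) = 4.906 + (0.05822 − 4.906)·e^(−26.72/10.4002) = 4.906 + (-4.84778)·0.0765990 = 4.53466 mol/L.

4.535 mol/L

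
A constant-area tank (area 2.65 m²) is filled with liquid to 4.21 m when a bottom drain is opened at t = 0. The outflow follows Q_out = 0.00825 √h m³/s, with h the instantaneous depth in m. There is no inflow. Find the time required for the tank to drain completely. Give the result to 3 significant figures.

With no inflow, A dh/dt = −0.00825 √h.
This is separable: 2 d(√h)/dt = −0.00825/A, so √h = √h₀ − (0.00825/(2A)) t.
Tank is empty when √h = 0: t_empty = 2A√h₀/0.00825.
t_empty = 2·2.65·√4.21/0.00825 = 5.3000·2.0518/0.00825 = 1318.1 s.

1320 s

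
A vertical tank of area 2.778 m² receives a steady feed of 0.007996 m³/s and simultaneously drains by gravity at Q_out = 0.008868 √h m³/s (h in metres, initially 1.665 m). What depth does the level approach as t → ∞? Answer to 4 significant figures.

0.8130 m

Accumulation of liquid (constant cross-section A): A dh/dt = Q_in − 0.008868 √h. At steady state dh/dt = 0:
Q_in = 0.008868 √h_ss ⇒ √h_ss = 0.007996/0.008868 = 0.901669.
h_ss = 0.901669² = 0.813007 m. (Since h₀ = 1.665 m > h_ss, the level will fall toward this value.)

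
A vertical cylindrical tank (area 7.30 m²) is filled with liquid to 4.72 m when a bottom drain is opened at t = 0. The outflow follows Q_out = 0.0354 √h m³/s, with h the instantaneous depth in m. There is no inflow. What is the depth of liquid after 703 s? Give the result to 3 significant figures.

Mass balance (ρ constant): A dh/dt = −0.0354 √h.
∫ h^(−1/2) dh = −(0.0354/A) ∫ dt, giving 2√h = 2√h₀ − (0.0354/A) t.
√h = √4.72 − 0.0354·703/(2·7.30) = 2.1726 − 1.7045 = 0.46802.
h = 0.46802² = 0.21904 m.

0.219 m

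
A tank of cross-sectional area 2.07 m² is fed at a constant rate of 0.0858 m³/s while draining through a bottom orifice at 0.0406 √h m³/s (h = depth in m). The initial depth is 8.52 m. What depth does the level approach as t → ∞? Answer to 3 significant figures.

A dh/dt = Q_in − 0.0406 √h. Steady state requires inflow = outflow:
Q_in = 0.0406 √h_ss ⇒ √h_ss = 0.0858/0.0406 = 2.1133.
h_ss = 2.1133² = 4.4660 m. (Since h₀ = 8.52 m > h_ss, the level will fall toward this value.)

4.47 m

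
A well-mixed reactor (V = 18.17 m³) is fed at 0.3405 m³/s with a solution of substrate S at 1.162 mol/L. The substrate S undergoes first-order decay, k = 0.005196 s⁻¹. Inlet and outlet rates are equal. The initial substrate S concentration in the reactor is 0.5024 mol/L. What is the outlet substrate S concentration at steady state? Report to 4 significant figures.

V dC/dt = Q(C_in − C) − k V C.
Steady state (dC/dt = 0): C_ss = Q C_in/(Q + kV) = C_in/(1 + kV/Q).
C_ss = 0.3405·1.162/(0.3405 + 0.005196·18.17) = 0.395661/0.434911 = 0.909751 mol/L.

0.9098 mol/L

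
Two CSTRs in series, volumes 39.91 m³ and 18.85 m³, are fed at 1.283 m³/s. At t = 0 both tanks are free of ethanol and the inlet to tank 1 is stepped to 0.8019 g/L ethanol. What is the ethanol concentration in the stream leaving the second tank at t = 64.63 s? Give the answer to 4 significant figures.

Species balance on tank i: dCᵢ/dt = (Cᵢ₋₁ − Cᵢ)/τᵢ with τᵢ = Vᵢ/Q.
τ₁ = 39.91/1.283 = 31.1068 s; τ₂ = 18.85/1.283 = 14.6921 s.
Solving the cascade with C₁(0)=C₂(0)=0 gives C₂(t) = C_in[1 − (τ₁ e^(−t/τ₁) − τ₂ e^(−t/τ₂))/(τ₁ − τ₂)].
At t = 64.63: e^(−t/τ₁) = 0.125220, e^(−t/τ₂) = 0.0122902.
C₂ = 0.8019·[1 − (31.1068·0.125220 − 14.6921·0.0122902)/(16.4147)] = 0.8019·0.773701 = 0.620431 g/L.

0.6204 g/L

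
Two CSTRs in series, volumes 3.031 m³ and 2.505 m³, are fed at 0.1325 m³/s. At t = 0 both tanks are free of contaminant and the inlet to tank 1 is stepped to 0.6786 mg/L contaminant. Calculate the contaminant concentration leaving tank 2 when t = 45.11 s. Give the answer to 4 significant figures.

0.4316 mg/L

Species balance on tank i: dCᵢ/dt = (Cᵢ₋₁ − Cᵢ)/τᵢ with τᵢ = Vᵢ/Q.
τ₁ = 3.031/0.1325 = 22.8755 s; τ₂ = 2.505/0.1325 = 18.9057 s.
Solving the cascade with C₁(0)=C₂(0)=0 gives C₂(t) = C_in[1 − (τ₁ e^(−t/τ₁) − τ₂ e^(−t/τ₂))/(τ₁ − τ₂)].
At t = 45.11: e^(−t/τ₁) = 0.139181, e^(−t/τ₂) = 0.0919916.
C₂ = 0.6786·[1 − (22.8755·0.139181 − 18.9057·0.0919916)/(3.96981)] = 0.6786·0.636087 = 0.431649 mg/L.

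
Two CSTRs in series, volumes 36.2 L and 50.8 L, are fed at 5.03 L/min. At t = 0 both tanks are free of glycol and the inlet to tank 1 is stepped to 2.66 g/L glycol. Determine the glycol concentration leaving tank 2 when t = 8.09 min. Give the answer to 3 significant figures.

Each tank obeys Vᵢ dCᵢ/dt = Q(Cᵢ₋₁ − Cᵢ), so τᵢ = Vᵢ/Q.
τ₁ = 36.2/5.03 = 7.1968 min; τ₂ = 50.8/5.03 = 10.099 min.
Tank 1: C₁ = C_in(1 − e^(−t/τ₁)). Tank 2 (τ₁ ≠ τ₂): C₂ = C_in[1 − (τ₁ e^(−t/τ₁) − τ₂ e^(−t/τ₂))/(τ₁ − τ₂)].
At t = 8.09: e^(−t/τ₁) = 0.32494, e^(−t/τ₂) = 0.44886.
C₂ = 2.66·[1 − (7.1968·0.32494 − 10.099·0.44886)/(-2.9026)] = 2.66·0.24388 = 0.64872 g/L.

0.649 g/L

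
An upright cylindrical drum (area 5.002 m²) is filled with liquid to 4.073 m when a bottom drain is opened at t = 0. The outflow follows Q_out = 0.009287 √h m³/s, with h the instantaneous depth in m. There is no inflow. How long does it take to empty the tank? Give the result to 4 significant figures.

With no inflow, A dh/dt = −0.009287 √h.
Separate and integrate: 2(√h − √h₀) = −(0.009287/A) t.
Set h = 0: 2√h₀ = (0.009287/A) t_empty ⇒ t_empty = 2A√h₀/0.009287.
t_empty = 2·5.002·√4.073/0.009287 = 10.0040·2.01817/0.009287 = 2173.98 s.

2174 s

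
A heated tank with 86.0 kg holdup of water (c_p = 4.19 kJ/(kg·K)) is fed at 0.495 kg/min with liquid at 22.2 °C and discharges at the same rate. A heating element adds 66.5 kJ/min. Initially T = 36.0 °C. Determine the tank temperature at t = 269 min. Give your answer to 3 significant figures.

50.4 °C

M c_p dT/dt = ṁ c_p (T_in − T) + Q̇.
Rearrange: dT/dt = (T_ss − T)/τ with τ = M/ṁ = 173.74 min and T_ss = T_in + Q̇/(ṁ c_p) = 54.263 °C.
Solution: T(t) = T_ss + (T₀ − T_ss) e^(−t/τ).
T(269) = 54.263 + (-18.263)·e^(−269/173.74) = 54.263 + (-18.263)·0.21261 = 50.380 °C.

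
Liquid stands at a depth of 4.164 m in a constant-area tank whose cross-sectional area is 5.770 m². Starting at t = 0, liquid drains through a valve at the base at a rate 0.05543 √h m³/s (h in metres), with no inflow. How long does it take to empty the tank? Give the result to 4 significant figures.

With no inflow, A dh/dt = −0.05543 √h.
Separate and integrate: 2(√h − √h₀) = −(0.05543/A) t.
Tank is empty when √h = 0: t_empty = 2A√h₀/0.05543.
t_empty = 2·5.770·√4.164/0.05543 = 11.5400·2.04059/0.05543 = 424.831 s.

424.8 s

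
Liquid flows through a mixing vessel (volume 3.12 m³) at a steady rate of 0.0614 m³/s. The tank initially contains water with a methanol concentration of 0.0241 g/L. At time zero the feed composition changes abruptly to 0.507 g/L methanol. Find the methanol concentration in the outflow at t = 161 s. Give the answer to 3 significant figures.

0.487 g/L

Species balance on the tank: V dC/dt = Q(C_in − C).
So dC/dt = (C_in − C)/τ with τ = V/Q = 3.12/0.0614 = 50.814 s.
Integrating: C(t) = C_in + (C₀ − C_in) e^(−t/τ).
C(161) = 0.507 + (0.0241 − 0.507)·e^(−161/50.814) = 0.507 + (-0.48290)·0.042071 = 0.48668 g/L.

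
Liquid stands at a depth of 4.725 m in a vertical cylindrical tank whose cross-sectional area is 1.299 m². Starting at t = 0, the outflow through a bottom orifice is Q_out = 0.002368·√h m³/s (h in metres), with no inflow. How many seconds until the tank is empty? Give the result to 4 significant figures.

With no inflow, A dh/dt = −0.002368 √h.
∫ h^(−1/2) dh = −(0.002368/A) ∫ dt, giving 2√h = 2√h₀ − (0.002368/A) t.
Tank is empty when √h = 0: t_empty = 2A√h₀/0.002368.
t_empty = 2·1.299·√4.725/0.002368 = 2.59800·2.17371/0.002368 = 2384.84 s.

2385 s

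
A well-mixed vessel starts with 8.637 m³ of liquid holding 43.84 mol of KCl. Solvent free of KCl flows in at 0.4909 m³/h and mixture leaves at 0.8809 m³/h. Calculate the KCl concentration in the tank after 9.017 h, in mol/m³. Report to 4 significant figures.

2.628 mol/m³

Let m(t) be the amount of KCl. Volume: V(t) = V₀ + (Q_in − Q_out) t = 8.637 − 0.390000 t; V(9.017) = 5.12037 m³.
Species balance (pure solvent in): dm/dt = −Q_out · m/V(t).
Separate: dm/m = −Q_out dt/V(t) ⇒ ln(m/m₀) = −(Q_out/(Q_in−Q_out)) ln(V/V₀).
m = m₀ (V₀/V)^(Q_out/(Q_in−Q_out)) = 43.84 × (8.637/5.12037)^(-2.25872) = 13.4587 mol.
C = m/V = 13.4587/5.12037 = 2.62846 mol/m³.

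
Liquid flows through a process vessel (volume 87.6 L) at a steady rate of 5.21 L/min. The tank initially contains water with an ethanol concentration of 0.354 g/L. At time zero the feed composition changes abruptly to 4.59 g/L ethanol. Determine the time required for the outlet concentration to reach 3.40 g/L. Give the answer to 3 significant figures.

21.3 min

Species balance: V dC/dt = Q(C_in − C) ⇒ τ = V/Q = 16.814 min.
C(t) = C_in + (C₀ − C_in) e^(−t/τ). Set C = 3.40 and solve for t:
e^(−t/τ) = (C − C_in)/(C₀ − C_in) = (3.40 − 4.59)/(0.354 − 4.59) = 0.28093
t = −τ ln(…) = 16.814 × 1.2697 = 21.348 min.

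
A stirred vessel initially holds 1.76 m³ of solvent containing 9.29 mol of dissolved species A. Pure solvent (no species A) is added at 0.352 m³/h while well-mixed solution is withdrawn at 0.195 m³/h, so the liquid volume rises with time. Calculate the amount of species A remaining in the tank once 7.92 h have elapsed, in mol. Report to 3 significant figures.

4.78 mol

Let m(t) be the amount of species A. Volume: V(t) = V₀ + (Q_in − Q_out) t = 1.76 + 0.15700 t; V(7.92) = 3.0034 m³.
Solute balance: dm/dt = 0 − Q_out C = −Q_out m/V(t).
Separate: dm/m = −Q_out dt/V(t) ⇒ ln(m/m₀) = −(Q_out/(Q_in−Q_out)) ln(V/V₀).
m = m₀ (V₀/V)^(Q_out/(Q_in−Q_out)) = 9.29 × (1.76/3.0034)^(1.2420) = 4.7833 mol.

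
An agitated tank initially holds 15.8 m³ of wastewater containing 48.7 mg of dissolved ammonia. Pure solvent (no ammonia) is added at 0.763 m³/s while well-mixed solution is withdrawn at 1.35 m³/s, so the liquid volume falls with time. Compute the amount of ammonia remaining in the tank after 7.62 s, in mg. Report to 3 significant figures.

Total volume: dV/dt = Q_in − Q_out = -0.58700 m³/s, so V(t) = 15.8 − 0.58700 t and V(7.62) = 11.327 m³.
Solute balance: dm/dt = 0 − Q_out C = −Q_out m/V(t).
Separate: dm/m = −Q_out dt/V(t) ⇒ ln(m/m₀) = −(Q_out/(Q_in−Q_out)) ln(V/V₀).
m = m₀ (V₀/V)^(Q_out/(Q_in−Q_out)) = 48.7 × (15.8/11.327)^(-2.2998) = 22.652 mg.

22.7 mg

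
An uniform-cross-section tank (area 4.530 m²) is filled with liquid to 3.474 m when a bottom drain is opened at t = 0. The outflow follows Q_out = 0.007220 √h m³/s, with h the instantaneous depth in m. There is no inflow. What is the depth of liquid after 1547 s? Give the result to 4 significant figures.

With no inflow, A dh/dt = −0.007220 √h.
Separate and integrate: 2(√h − √h₀) = −(0.007220/A) t.
√h = √3.474 − 0.007220·1547/(2·4.530) = 1.86387 − 1.23282 = 0.631048.
h = 0.631048² = 0.398222 m.

0.3982 m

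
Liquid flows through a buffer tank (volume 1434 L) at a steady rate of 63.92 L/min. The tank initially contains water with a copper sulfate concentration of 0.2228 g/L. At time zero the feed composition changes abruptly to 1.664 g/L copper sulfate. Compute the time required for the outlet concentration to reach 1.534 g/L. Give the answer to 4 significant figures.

53.97 min

Unsteady species balance (constant V, well mixed): V dC/dt = Q(C_in − C), so τ = V/Q = 22.4343 min.
C(t) = C_in + (C₀ − C_in) e^(−t/τ). Set C = 1.534 and solve for t:
e^(−t/τ) = (C − C_in)/(C₀ − C_in) = (1.534 − 1.664)/(0.2228 − 1.664) = 0.0902026
t = −τ ln(…) = 22.4343 × 2.40570 = 53.9701 min.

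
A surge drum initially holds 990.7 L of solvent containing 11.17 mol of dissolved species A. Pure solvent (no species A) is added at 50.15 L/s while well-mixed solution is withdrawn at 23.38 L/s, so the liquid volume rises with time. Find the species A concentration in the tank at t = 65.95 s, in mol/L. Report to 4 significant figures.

Let m(t) be the amount of species A. Volume: V(t) = V₀ + (Q_in − Q_out) t = 990.7 + 26.7700 t; V(65.95) = 2756.18 L.
No species A enters, so dm/dt = −Q_out · (m/V).
dm/m = −Q_out dt/(V₀ + 26.7700 t); integrating gives ln(m/m₀) = −(Q_out/(Q_in−Q_out)) ln(V/V₀).
m = m₀ (V₀/V)^(Q_out/(Q_in−Q_out)) = 11.17 × (990.7/2756.18)^(0.873366) = 4.57046 mol.
C = m/V = 4.57046/2756.18 = 0.00165826 mol/L.

0.001658 mol/L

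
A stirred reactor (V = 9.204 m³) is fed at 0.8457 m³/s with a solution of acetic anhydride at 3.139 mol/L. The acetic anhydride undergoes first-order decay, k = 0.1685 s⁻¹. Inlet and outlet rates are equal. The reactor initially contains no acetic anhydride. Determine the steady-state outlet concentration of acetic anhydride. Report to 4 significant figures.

Accumulation = in − out − consumed: V dC/dt = Q C_in − Q C − k V C.
Steady state (dC/dt = 0): C_ss = Q C_in/(Q + kV) = C_in/(1 + kV/Q).
C_ss = 0.8457·3.139/(0.8457 + 0.1685·9.204) = 2.65465/2.39657 = 1.10769 mol/L.

1.108 mol/L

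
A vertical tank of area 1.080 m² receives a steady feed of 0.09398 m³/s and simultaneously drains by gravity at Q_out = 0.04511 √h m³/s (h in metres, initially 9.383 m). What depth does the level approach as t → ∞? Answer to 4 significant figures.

4.340 m

Level balance: A dh/dt = 0.09398 − 0.04511 √h. Setting dh/dt = 0:
Q_in = 0.04511 √h_ss ⇒ √h_ss = 0.09398/0.04511 = 2.08335.
h_ss = 2.08335² = 4.34035 m. (Since h₀ = 9.383 m > h_ss, the level will fall toward this value.)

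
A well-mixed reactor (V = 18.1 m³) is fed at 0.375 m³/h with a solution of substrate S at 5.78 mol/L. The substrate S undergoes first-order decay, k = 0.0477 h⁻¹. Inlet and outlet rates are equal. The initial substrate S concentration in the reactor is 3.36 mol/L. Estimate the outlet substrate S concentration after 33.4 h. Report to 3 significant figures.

1.91 mol/L

V dC/dt = Q(C_in − C) − k V C.
dC/dt = (Q/V) C_in − (Q/V + k) C; effective rate a = Q/V + k = 0.020718 + 0.0477 = 0.068418 h⁻¹.
C_ss = Q C_in/(Q + kV) = 1.7503 mol/L; C(t) = C_ss + (C₀ − C_ss) e^(−a t).
C(33.4) = 1.7503 + (1.6097)·e^(−0.068418·33.4) = 1.7503 + (1.6097)·0.10176 = 1.9141 mol/L.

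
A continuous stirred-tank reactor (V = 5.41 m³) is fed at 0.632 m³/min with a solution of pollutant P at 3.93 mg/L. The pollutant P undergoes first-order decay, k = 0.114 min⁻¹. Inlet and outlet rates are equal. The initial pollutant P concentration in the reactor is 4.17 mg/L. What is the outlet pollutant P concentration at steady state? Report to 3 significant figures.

1.99 mg/L

Accumulation = in − out − consumed: V dC/dt = Q C_in − Q C − k V C.
Steady state (dC/dt = 0): C_ss = Q C_in/(Q + kV) = C_in/(1 + kV/Q).
C_ss = 0.632·3.93/(0.632 + 0.114·5.41) = 2.4838/1.2487 = 1.9890 mg/L.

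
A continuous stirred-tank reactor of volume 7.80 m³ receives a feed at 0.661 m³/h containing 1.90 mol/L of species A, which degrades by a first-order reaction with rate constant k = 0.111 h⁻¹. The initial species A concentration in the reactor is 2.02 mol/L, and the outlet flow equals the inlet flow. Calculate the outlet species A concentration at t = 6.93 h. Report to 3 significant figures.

1.13 mol/L

Accumulation = in − out − consumed: V dC/dt = Q C_in − Q C − k V C.
dC/dt = (Q/V) C_in − (Q/V + k) C; effective rate a = Q/V + k = 0.084744 + 0.111 = 0.19574 h⁻¹.
C_ss = Q C_in/(Q + kV) = 0.82257 mol/L; C(t) = C_ss + (C₀ − C_ss) e^(−a t).
C(6.93) = 0.82257 + (1.1974)·e^(−0.19574·6.93) = 0.82257 + (1.1974)·0.25756 = 1.1310 mol/L.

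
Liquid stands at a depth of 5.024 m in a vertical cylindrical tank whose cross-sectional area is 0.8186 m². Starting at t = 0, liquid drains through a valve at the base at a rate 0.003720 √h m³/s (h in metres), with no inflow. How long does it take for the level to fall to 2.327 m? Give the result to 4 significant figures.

A dh/dt = −Q_out = −0.003720 √h.
This is separable: 2 d(√h)/dt = −0.003720/A, so √h = √h₀ − (0.003720/(2A)) t.
t = 2A(√h₀ − √h)/0.003720 = 2·0.8186·(√5.024 − √2.327)/0.003720
  = 1.63720 × (2.24143 − 1.52545) / 0.003720 = 315.107 s.

315.1 s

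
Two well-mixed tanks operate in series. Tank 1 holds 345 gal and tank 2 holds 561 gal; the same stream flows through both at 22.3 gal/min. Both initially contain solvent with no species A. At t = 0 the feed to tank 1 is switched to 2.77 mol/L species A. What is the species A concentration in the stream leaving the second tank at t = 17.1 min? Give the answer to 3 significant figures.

Species balance on tank i: dCᵢ/dt = (Cᵢ₋₁ − Cᵢ)/τᵢ with τᵢ = Vᵢ/Q.
τ₁ = 345/22.3 = 15.471 min; τ₂ = 561/22.3 = 25.157 min.
Tank 1: C₁ = C_in(1 − e^(−t/τ₁)). Tank 2 (τ₁ ≠ τ₂): C₂ = C_in[1 − (τ₁ e^(−t/τ₁) − τ₂ e^(−t/τ₂))/(τ₁ − τ₂)].
At t = 17.1: e^(−t/τ₁) = 0.33111, e^(−t/τ₂) = 0.50675.
C₂ = 2.77·[1 − (15.471·0.33111 − 25.157·0.50675)/(-9.6861)] = 2.77·0.21271 = 0.58920 mol/L.

0.589 mol/L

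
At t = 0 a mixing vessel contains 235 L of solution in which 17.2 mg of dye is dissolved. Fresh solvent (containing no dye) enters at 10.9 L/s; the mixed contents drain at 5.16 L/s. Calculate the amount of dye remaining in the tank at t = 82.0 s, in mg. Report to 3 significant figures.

Total volume: dV/dt = Q_in − Q_out = 5.7400 L/s, so V(t) = 235 + 5.7400 t and V(82.0) = 705.68 L.
No dye enters, so dm/dt = −Q_out · (m/V).
dm/m = −Q_out dt/(V₀ + 5.7400 t); integrating gives ln(m/m₀) = −(Q_out/(Q_in−Q_out)) ln(V/V₀).
m = m₀ (V₀/V)^(Q_out/(Q_in−Q_out)) = 17.2 × (235/705.68)^(0.89895) = 6.4009 mg.

6.40 mg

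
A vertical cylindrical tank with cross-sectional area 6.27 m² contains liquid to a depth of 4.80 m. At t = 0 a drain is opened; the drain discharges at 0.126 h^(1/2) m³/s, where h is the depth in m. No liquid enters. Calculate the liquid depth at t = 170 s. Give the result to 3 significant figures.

0.233 m

With no inflow, A dh/dt = −0.126 √h.
Separate and integrate: 2(√h − √h₀) = −(0.126/A) t.
√h = √4.80 − 0.126·170/(2·6.27) = 2.1909 − 1.7081 = 0.48276.
h = 0.48276² = 0.23305 m.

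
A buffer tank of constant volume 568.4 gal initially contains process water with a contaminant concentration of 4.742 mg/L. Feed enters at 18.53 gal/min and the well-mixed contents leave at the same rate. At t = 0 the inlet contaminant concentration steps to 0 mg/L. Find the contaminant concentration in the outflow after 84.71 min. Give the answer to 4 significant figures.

Transient balance on the dissolved component: V dC/dt = Q(C_in − C).
Rewrite as dC/dt + C/τ = C_in/τ, τ = V/Q = 30.6746 min.
Integrating: C(t) = C_in + (C₀ − C_in) e^(−t/τ).
C(84.71) = 0 + (4.742 − 0)·e^(−84.71/30.6746) = 0 + (4.74200)·0.0631925 = 0.299659 mg/L.

0.2997 mg/L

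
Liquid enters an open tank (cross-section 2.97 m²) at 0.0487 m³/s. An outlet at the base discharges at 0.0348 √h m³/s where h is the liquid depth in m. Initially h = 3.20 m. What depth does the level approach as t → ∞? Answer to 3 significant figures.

Level balance: A dh/dt = 0.0487 − 0.0348 √h. Setting dh/dt = 0:
Q_in = 0.0348 √h_ss ⇒ √h_ss = 0.0487/0.0348 = 1.3994.
h_ss = 1.3994² = 1.9584 m. (Since h₀ = 3.20 m > h_ss, the level will fall toward this value.)

1.96 m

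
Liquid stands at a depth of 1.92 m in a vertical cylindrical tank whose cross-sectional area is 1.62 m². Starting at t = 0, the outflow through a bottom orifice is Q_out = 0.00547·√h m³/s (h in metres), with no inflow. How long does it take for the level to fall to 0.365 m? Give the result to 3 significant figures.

Unsteady balance on liquid volume: A dh/dt = −0.00547 √h.
Separate and integrate: 2(√h − √h₀) = −(0.00547/A) t.
t = 2A(√h₀ − √h)/0.00547 = 2·1.62·(√1.92 − √0.365)/0.00547
  = 3.2400 × (1.3856 − 0.60415) / 0.00547 = 462.89 s.

463 s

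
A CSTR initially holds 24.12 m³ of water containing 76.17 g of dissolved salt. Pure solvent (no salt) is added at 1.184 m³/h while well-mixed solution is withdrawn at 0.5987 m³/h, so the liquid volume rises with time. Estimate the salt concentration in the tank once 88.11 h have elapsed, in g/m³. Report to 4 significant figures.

0.3124 g/m³

Total volume: dV/dt = Q_in − Q_out = 0.585300 m³/h, so V(t) = 24.12 + 0.585300 t and V(88.11) = 75.6908 m³.
Solute balance: dm/dt = 0 − Q_out C = −Q_out m/V(t).
dm/m = −Q_out dt/(V₀ + 0.585300 t); integrating gives ln(m/m₀) = −(Q_out/(Q_in−Q_out)) ln(V/V₀).
m = m₀ (V₀/V)^(Q_out/(Q_in−Q_out)) = 76.17 × (24.12/75.6908)^(1.02289) = 23.6454 g.
C = m/V = 23.6454/75.6908 = 0.312395 g/m³.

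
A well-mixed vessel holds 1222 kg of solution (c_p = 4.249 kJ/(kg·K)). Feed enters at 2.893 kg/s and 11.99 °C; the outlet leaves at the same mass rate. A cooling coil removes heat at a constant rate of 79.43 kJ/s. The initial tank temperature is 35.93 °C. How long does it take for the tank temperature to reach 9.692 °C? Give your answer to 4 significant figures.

Heat balance on the well-mixed liquid: M c_p dT/dt = ṁ c_p (T_in − T) − 79.43.
τ = M/ṁ = 422.399 s; T_ss = T_in − Q̇/(ṁ c_p) = 5.52826 °C.
T(t) = T_ss + (T₀ − T_ss) e^(−t/τ). Set T = 9.692:
e^(−t/τ) = (9.692 − 5.52826)/(35.93 − 5.52826) = 0.136957
t = −422.399 · ln(0.136957) = 839.765 s.

839.8 s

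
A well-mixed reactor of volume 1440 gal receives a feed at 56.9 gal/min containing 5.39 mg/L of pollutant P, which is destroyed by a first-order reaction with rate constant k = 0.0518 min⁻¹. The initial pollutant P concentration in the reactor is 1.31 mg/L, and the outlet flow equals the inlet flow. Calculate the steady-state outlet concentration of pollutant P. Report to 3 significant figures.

2.33 mg/L

V dC/dt = Q(C_in − C) − k V C.
Steady state (dC/dt = 0): C_ss = Q C_in/(Q + kV) = C_in/(1 + kV/Q).
C_ss = 56.9·5.39/(56.9 + 0.0518·1440) = 306.69/131.49 = 2.3324 mg/L.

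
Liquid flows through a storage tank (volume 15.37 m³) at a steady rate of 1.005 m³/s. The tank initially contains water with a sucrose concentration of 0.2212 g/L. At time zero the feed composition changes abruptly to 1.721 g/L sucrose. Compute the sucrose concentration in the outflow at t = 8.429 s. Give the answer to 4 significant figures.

0.8567 g/L

Unsteady species balance (constant V, well mixed): V dC/dt = Q(C_in − C).
Rewrite as dC/dt + C/τ = C_in/τ, τ = V/Q = 15.2935 s.
Solution: C(t) = C_in + (C₀ − C_in) e^(−t/τ).
C(8.429) = 1.721 + (0.2212 − 1.721)·e^(−8.429/15.2935) = 1.721 + (-1.49980)·0.576288 = 0.856683 g/L.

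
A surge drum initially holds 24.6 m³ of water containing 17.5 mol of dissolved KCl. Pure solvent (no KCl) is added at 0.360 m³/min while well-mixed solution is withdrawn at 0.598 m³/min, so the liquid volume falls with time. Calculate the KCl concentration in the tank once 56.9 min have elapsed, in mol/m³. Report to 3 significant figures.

0.212 mol/m³

Total volume: dV/dt = Q_in − Q_out = -0.23800 m³/min, so V(t) = 24.6 − 0.23800 t and V(56.9) = 11.058 m³.
Species balance (pure solvent in): dm/dt = −Q_out · m/V(t).
dm/m = −Q_out dt/(V₀ − 0.23800 t); integrating gives ln(m/m₀) = −(Q_out/(Q_in−Q_out)) ln(V/V₀).
m = m₀ (V₀/V)^(Q_out/(Q_in−Q_out)) = 17.5 × (24.6/11.058)^(-2.5126) = 2.3469 mol.
C = m/V = 2.3469/11.058 = 0.21224 mol/m³.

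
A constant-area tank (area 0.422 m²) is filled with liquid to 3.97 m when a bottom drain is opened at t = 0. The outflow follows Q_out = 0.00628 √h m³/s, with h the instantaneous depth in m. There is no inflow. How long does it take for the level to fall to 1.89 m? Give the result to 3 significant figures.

83.0 s

Unsteady balance on liquid volume: A dh/dt = −0.00628 √h.
This is separable: 2 d(√h)/dt = −0.00628/A, so √h = √h₀ − (0.00628/(2A)) t.
t = 2A(√h₀ − √h)/0.00628 = 2·0.422·(√3.97 − √1.89)/0.00628
  = 0.84400 × (1.9925 − 1.3748) / 0.00628 = 83.018 s.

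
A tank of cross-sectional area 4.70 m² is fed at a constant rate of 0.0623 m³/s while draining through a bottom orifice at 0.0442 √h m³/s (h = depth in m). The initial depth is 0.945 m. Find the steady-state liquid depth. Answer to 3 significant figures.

Level balance: A dh/dt = 0.0623 − 0.0442 √h. Setting dh/dt = 0:
Q_in = 0.0442 √h_ss ⇒ √h_ss = 0.0623/0.0442 = 1.4095.
h_ss = 1.4095² = 1.9867 m. (Since h₀ = 0.945 m < h_ss, the level will rise toward this value.)

1.99 m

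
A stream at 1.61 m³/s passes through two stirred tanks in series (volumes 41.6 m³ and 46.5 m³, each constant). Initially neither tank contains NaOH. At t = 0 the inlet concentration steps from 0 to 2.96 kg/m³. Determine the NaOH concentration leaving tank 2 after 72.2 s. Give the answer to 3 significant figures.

2.19 kg/m³

Time constants: τᵢ = Vᵢ/Q for each well-mixed tank.
τ₁ = 41.6/1.61 = 25.839 s; τ₂ = 46.5/1.61 = 28.882 s.
Solving the cascade with C₁(0)=C₂(0)=0 gives C₂(t) = C_in[1 − (τ₁ e^(−t/τ₁) − τ₂ e^(−t/τ₂))/(τ₁ − τ₂)].
At t = 72.2: e^(−t/τ₁) = 0.061159, e^(−t/τ₂) = 0.082099.
C₂ = 2.96·[1 − (25.839·0.061159 − 28.882·0.082099)/(-3.0435)] = 2.96·0.74012 = 2.1908 kg/m³.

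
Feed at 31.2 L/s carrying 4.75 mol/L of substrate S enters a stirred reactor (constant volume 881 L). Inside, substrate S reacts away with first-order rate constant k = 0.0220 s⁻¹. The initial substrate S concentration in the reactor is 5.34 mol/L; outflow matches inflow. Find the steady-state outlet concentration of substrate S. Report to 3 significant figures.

Accumulation = in − out − consumed: V dC/dt = Q C_in − Q C − k V C.
At steady state: 0 = Q C_in − (Q + kV) C_ss, so C_ss = Q C_in/(Q + kV).
C_ss = 31.2·4.75/(31.2 + 0.0220·881) = 148.20/50.582 = 2.9299 mol/L.

2.93 mol/L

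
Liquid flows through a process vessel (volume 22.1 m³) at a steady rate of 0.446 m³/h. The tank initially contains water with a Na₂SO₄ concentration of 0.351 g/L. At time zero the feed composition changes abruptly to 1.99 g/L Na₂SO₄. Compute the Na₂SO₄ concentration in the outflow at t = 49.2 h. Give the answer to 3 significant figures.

Transient balance on the dissolved component: V dC/dt = Q(C_in − C).
So dC/dt = (C_in − C)/τ with τ = V/Q = 22.1/0.446 = 49.552 h.
Integrating: C(t) = C_in + (C₀ − C_in) e^(−t/τ).
C(49.2) = 1.99 + (0.351 − 1.99)·e^(−49.2/49.552) = 1.99 + (-1.6390)·0.37050 = 1.3828 g/L.

1.38 g/L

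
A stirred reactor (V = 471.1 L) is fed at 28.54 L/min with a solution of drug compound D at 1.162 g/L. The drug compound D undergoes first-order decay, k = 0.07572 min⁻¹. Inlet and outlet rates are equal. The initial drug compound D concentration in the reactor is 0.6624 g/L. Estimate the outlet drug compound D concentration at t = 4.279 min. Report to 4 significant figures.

0.5979 g/L

Accumulation = in − out − consumed: V dC/dt = Q C_in − Q C − k V C.
This is linear with rate a = Q/V + k = 0.136302 min⁻¹.
C_ss = Q C_in/(Q + kV) = 0.516471 g/L; C(t) = C_ss + (C₀ − C_ss) e^(−a t).
C(4.279) = 0.516471 + (0.145929)·e^(−0.136302·4.279) = 0.516471 + (0.145929)·0.558090 = 0.597913 g/L.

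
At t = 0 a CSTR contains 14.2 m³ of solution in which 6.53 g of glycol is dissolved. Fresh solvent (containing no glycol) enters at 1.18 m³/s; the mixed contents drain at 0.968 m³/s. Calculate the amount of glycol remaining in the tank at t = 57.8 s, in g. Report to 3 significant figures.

Let m(t) be the amount of glycol. Volume: V(t) = V₀ + (Q_in − Q_out) t = 14.2 + 0.21200 t; V(57.8) = 26.454 m³.
Solute balance: dm/dt = 0 − Q_out C = −Q_out m/V(t).
dm/m = −Q_out dt/(V₀ + 0.21200 t); integrating gives ln(m/m₀) = −(Q_out/(Q_in−Q_out)) ln(V/V₀).
m = m₀ (V₀/V)^(Q_out/(Q_in−Q_out)) = 6.53 × (14.2/26.454)^(4.5660) = 0.38123 g.

0.381 g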